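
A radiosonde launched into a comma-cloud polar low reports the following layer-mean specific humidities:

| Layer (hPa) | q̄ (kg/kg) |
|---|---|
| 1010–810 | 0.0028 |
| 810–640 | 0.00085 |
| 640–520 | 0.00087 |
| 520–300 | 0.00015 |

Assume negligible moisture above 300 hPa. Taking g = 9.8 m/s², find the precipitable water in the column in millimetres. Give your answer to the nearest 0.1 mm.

Precipitable water is the column-integrated vapour mass per unit area: PW = (1/g) Σ q̄ Δp, with q in kg/kg and Δp in Pa (1 kg/m² of water = 1 mm).
Layer 1010–810 hPa: Δp = 200 hPa = 20000 Pa, q̄ = 0.0028 kg/kg → 0.0028 × 20000 / 9.8 = 5.71 mm
Layer 810–640 hPa: Δp = 170 hPa = 17000 Pa, q̄ = 0.00085 kg/kg → 0.00085 × 17000 / 9.8 = 1.47 mm
Layer 640–520 hPa: Δp = 120 hPa = 12000 Pa, q̄ = 0.00087 kg/kg → 0.00087 × 12000 / 9.8 = 1.07 mm
Layer 520–300 hPa: Δp = 220 hPa = 22000 Pa, q̄ = 0.00015 kg/kg → 0.00015 × 22000 / 9.8 = 0.34 mm
PW = 5.71 + 1.47 + 1.07 + 0.34 = 8.59 ≈ 8.6 mm.

PW ≈ 8.6 mm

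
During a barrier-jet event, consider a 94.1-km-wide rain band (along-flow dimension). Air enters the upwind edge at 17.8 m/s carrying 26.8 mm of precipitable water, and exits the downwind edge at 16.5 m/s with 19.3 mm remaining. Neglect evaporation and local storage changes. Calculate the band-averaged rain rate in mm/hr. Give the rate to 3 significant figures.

R ≈ 6.07 mm/hr

Column moisture flux per unit crosswind length is F = V × PW.
Inflow: F_in = 17.8 × 26.8 = 477.04 mm·m/s
Outflow: F_out = 16.5 × 19.3 = 318.45 mm·m/s
Steady-state rate R = (F_in − F_out)/L = (477.04 − 318.45) / 94100 m = 1.685e-03 mm/s.
R = 1.685e-03 × 3600 = 6.07 mm/hr.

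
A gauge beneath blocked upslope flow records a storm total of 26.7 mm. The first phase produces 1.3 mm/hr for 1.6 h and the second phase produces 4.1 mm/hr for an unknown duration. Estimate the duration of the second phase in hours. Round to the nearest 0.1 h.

duration ≈ 6.0 h

Known phases: 1.3 × 1.6 = 2.08 mm.
Remaining depth = 26.7 − 2.08 = 24.62 mm.
Duration = 24.62 / 4.1 = 6.0 h.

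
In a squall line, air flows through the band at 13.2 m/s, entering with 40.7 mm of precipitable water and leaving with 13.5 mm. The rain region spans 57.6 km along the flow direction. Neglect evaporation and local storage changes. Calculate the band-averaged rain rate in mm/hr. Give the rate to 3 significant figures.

R ≈ 22.4 mm/hr

Column moisture flux per unit crosswind length is F = V × PW.
Inflow: F_in = 13.2 × 40.7 = 537.24 mm·m/s
Outflow: F_out = 13.2 × 13.5 = 178.2 mm·m/s
Steady-state rate R = (F_in − F_out)/L = (537.24 − 178.2) / 57600 m = 6.233e-03 mm/s.
R = 6.233e-03 × 3600 = 22.4 mm/hr.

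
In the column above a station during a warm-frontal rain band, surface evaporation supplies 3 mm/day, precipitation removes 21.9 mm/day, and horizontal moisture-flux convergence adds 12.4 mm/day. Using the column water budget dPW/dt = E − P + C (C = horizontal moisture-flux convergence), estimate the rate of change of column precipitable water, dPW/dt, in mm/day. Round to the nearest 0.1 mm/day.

dPW/dt ≈ -6.5 mm/day

dPW/dt = E − P + C = 3 − 21.9 + (12.4) = -6.5 mm/day.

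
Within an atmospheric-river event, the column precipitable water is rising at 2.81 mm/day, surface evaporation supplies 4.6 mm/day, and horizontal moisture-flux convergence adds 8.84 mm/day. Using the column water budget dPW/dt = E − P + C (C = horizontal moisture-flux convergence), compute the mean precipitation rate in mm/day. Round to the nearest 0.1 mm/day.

dPW/dt = +2.81 mm/day.
P = E + C − dPW/dt = 4.6 + (8.84) − (+2.81) = 10.6 mm/day.

P ≈ 10.6 mm/day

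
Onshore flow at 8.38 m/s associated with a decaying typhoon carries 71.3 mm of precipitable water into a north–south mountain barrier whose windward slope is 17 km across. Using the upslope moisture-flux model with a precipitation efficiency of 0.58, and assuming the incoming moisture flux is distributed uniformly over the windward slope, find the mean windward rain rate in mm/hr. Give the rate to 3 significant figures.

Incoming column moisture flux per unit ridge length: F = V × PW = 8.38 × 71.3 = 597.494 mm·m/s.
Spread over the 17 km slope with efficiency ε = 0.58: R = ε·F/W = 0.58 × 597.494 / 17000 m = 2.039e-02 mm/s.
R = 2.039e-02 × 3600 = 73.4 mm/hr.

R ≈ 73.4 mm/hr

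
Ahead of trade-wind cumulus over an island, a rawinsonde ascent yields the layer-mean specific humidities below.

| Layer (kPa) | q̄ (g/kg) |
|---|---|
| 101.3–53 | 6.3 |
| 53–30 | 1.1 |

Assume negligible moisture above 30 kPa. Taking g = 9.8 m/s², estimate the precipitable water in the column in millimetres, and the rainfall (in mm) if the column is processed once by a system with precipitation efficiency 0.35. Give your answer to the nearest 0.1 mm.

PW ≈ 33.6 mm; rainfall ≈ 11.8 mm

Precipitable water is the column-integrated vapour mass per unit area: PW = (1/g) Σ q̄ Δp, with q in kg/kg and Δp in Pa (1 kg/m² of water = 1 mm).
Layer 101.3–53 kPa: Δp = 483 hPa = 48300 Pa, q̄ = 0.0063 kg/kg → 0.0063 × 48300 / 9.8 = 31.05 mm
Layer 53–30 kPa: Δp = 230 hPa = 23000 Pa, q̄ = 0.0011 kg/kg → 0.0011 × 23000 / 9.8 = 2.58 mm
PW = 31.05 + 2.58 = 33.63 ≈ 33.6 mm.
Rainfall = ε × PW = 0.35 × 33.6 = 11.8 mm.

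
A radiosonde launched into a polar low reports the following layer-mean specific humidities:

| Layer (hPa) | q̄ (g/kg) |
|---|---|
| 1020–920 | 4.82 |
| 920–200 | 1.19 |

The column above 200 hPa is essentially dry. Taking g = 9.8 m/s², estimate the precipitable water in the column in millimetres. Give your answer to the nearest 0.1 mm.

Precipitable water is the column-integrated vapour mass per unit area: PW = (1/g) Σ q̄ Δp, with q in kg/kg and Δp in Pa (1 kg/m² of water = 1 mm).
Layer 1020–920 hPa: Δp = 100 hPa = 10000 Pa, q̄ = 0.00482 kg/kg → 0.00482 × 10000 / 9.8 = 4.92 mm
Layer 920–200 hPa: Δp = 720 hPa = 72000 Pa, q̄ = 0.00119 kg/kg → 0.00119 × 72000 / 9.8 = 8.74 mm
PW = 4.92 + 8.74 = 13.66 ≈ 13.7 mm.

PW ≈ 13.7 mm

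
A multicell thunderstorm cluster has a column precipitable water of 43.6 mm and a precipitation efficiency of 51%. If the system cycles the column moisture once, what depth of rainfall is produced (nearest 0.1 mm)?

rainfall ≈ 22.2 mm

Rainfall = ε × PW = 0.51 × 43.6 = 22.2 mm.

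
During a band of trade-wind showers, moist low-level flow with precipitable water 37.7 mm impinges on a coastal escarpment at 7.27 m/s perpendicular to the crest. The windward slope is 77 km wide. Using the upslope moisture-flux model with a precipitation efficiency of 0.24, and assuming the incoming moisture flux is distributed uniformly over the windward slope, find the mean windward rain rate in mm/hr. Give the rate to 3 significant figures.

R ≈ 3.08 mm/hr

Incoming column moisture flux per unit ridge length: F = V × PW = 7.27 × 37.7 = 274.079 mm·m/s.
Spread over the 77 km slope with efficiency ε = 0.24: R = ε·F/W = 0.24 × 274.079 / 77000 m = 8.543e-04 mm/s.
R = 8.543e-04 × 3600 = 3.08 mm/hr.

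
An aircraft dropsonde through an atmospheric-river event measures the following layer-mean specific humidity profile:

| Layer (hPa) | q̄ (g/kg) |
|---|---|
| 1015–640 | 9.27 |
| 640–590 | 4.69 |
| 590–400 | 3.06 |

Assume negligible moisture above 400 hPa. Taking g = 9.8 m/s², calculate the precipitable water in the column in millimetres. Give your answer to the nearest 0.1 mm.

PW ≈ 43.8 mm

Precipitable water is the column-integrated vapour mass per unit area: PW = (1/g) Σ q̄ Δp, with q in kg/kg and Δp in Pa (1 kg/m² of water = 1 mm).
Layer 1015–640 hPa: Δp = 375 hPa = 37500 Pa, q̄ = 0.00927 kg/kg → 0.00927 × 37500 / 9.8 = 35.47 mm
Layer 640–590 hPa: Δp = 50 hPa = 5000 Pa, q̄ = 0.00469 kg/kg → 0.00469 × 5000 / 9.8 = 2.39 mm
Layer 590–400 hPa: Δp = 190 hPa = 19000 Pa, q̄ = 0.00306 kg/kg → 0.00306 × 19000 / 9.8 = 5.93 mm
PW = 35.47 + 2.39 + 5.93 = 43.79 ≈ 43.8 mm.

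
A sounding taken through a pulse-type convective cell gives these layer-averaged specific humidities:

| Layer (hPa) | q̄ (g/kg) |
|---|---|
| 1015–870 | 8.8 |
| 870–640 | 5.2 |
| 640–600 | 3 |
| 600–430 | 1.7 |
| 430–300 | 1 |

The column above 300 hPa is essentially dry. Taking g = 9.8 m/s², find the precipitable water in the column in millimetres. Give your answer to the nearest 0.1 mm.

PW ≈ 30.7 mm

Precipitable water is the column-integrated vapour mass per unit area: PW = (1/g) Σ q̄ Δp, with q in kg/kg and Δp in Pa (1 kg/m² of water = 1 mm).
Layer 1015–870 hPa: Δp = 145 hPa = 14500 Pa, q̄ = 0.0088 kg/kg → 0.0088 × 14500 / 9.8 = 13.02 mm
Layer 870–640 hPa: Δp = 230 hPa = 23000 Pa, q̄ = 0.0052 kg/kg → 0.0052 × 23000 / 9.8 = 12.20 mm
Layer 640–600 hPa: Δp = 40 hPa = 4000 Pa, q̄ = 0.003 kg/kg → 0.003 × 4000 / 9.8 = 1.22 mm
Layer 600–430 hPa: Δp = 170 hPa = 17000 Pa, q̄ = 0.0017 kg/kg → 0.0017 × 17000 / 9.8 = 2.95 mm
Layer 430–300 hPa: Δp = 130 hPa = 13000 Pa, q̄ = 0.001 kg/kg → 0.001 × 13000 / 9.8 = 1.33 mm
PW = 13.02 + 12.20 + 1.22 + 2.95 + 1.33 = 30.72 ≈ 30.7 mm.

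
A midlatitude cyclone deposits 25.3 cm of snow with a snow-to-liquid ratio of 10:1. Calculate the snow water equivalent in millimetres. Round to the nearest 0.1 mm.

SWE ≈ 25.3 mm

SWE = snow depth / ratio = 25.3 cm / 10 = 2.530 cm = 25.3 mm.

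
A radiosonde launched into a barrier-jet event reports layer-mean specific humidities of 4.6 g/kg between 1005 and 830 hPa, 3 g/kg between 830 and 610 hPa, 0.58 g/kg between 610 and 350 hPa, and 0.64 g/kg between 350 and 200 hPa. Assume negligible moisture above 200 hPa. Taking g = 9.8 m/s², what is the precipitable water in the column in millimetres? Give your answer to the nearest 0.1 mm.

Precipitable water is the column-integrated vapour mass per unit area: PW = (1/g) Σ q̄ Δp, with q in kg/kg and Δp in Pa (1 kg/m² of water = 1 mm).
Layer 1005–830 hPa: Δp = 175 hPa = 17500 Pa, q̄ = 0.0046 kg/kg → 0.0046 × 17500 / 9.8 = 8.21 mm
Layer 830–610 hPa: Δp = 220 hPa = 22000 Pa, q̄ = 0.003 kg/kg → 0.003 × 22000 / 9.8 = 6.73 mm
Layer 610–350 hPa: Δp = 260 hPa = 26000 Pa, q̄ = 0.00058 kg/kg → 0.00058 × 26000 / 9.8 = 1.54 mm
Layer 350–200 hPa: Δp = 150 hPa = 15000 Pa, q̄ = 0.00064 kg/kg → 0.00064 × 15000 / 9.8 = 0.98 mm
PW = 8.21 + 6.73 + 1.54 + 0.98 = 17.46 ≈ 17.5 mm.

PW ≈ 17.5 mm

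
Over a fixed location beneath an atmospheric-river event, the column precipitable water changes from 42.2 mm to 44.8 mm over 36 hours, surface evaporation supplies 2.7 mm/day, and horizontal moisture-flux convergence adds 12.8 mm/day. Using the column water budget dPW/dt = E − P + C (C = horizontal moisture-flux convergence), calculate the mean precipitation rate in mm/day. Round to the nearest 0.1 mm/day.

P ≈ 13.8 mm/day

dPW/dt = (44.8 − 42.2) mm / (36/24 day) = +1.733 mm/day.
P = E + C − dPW/dt = 2.7 + (12.8) − (+1.733) = 13.8 mm/day.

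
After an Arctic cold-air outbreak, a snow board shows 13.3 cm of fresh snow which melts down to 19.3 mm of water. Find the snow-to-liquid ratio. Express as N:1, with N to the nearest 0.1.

Ratio = snow depth / SWE = 133 mm / 19.3 mm = 6.9, i.e. 6.9:1.

ratio ≈ 6.9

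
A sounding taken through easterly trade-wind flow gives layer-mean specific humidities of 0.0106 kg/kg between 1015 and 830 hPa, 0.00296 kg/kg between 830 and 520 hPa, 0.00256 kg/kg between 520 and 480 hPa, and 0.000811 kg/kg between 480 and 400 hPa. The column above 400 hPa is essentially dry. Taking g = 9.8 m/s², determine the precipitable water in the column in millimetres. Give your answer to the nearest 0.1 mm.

Precipitable water is the column-integrated vapour mass per unit area: PW = (1/g) Σ q̄ Δp, with q in kg/kg and Δp in Pa (1 kg/m² of water = 1 mm).
Layer 1015–830 hPa: Δp = 185 hPa = 18500 Pa, q̄ = 0.0106 kg/kg → 0.0106 × 18500 / 9.8 = 20.01 mm
Layer 830–520 hPa: Δp = 310 hPa = 31000 Pa, q̄ = 0.00296 kg/kg → 0.00296 × 31000 / 9.8 = 9.36 mm
Layer 520–480 hPa: Δp = 40 hPa = 4000 Pa, q̄ = 0.00256 kg/kg → 0.00256 × 4000 / 9.8 = 1.04 mm
Layer 480–400 hPa: Δp = 80 hPa = 8000 Pa, q̄ = 0.000811 kg/kg → 0.000811 × 8000 / 9.8 = 0.66 mm
PW = 20.01 + 9.36 + 1.04 + 0.66 = 31.07 ≈ 31.1 mm.

PW ≈ 31.1 mm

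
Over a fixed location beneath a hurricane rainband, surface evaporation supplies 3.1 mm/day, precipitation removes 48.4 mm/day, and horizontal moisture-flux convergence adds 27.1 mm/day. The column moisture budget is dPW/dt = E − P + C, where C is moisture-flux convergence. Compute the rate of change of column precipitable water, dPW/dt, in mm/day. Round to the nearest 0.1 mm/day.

dPW/dt = E − P + C = 3.1 − 48.4 + (27.1) = -18.2 mm/day.

dPW/dt ≈ -18.2 mm/day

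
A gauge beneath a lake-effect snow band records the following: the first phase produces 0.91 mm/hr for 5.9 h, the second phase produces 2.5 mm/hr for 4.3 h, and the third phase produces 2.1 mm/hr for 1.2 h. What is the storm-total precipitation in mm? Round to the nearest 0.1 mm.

total ≈ 18.6 mm

Total = Σ Rᵢ Δtᵢ = 0.91 × 5.9 + 2.5 × 4.3 + 2.1 × 1.2
      = 5.369 + 10.75 + 2.52 = 18.6 mm.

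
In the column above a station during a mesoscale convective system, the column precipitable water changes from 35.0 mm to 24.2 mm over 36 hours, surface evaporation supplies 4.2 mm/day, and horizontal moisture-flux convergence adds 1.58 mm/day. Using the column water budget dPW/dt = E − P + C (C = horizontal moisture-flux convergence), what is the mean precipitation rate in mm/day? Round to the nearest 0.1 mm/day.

P ≈ 13.0 mm/day

dPW/dt = (24.2 − 35.0) mm / (36/24 day) = -7.200 mm/day.
P = E + C − dPW/dt = 4.2 + (1.58) − (-7.200) = 13.0 mm/day.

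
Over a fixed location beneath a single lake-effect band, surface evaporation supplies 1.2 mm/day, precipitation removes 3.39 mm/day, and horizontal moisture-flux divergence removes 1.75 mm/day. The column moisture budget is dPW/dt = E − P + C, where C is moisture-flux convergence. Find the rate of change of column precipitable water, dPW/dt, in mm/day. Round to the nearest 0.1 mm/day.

dPW/dt = E − P + C = 1.2 − 3.39 + (-1.75) = -3.9 mm/day.

dPW/dt ≈ -3.9 mm/day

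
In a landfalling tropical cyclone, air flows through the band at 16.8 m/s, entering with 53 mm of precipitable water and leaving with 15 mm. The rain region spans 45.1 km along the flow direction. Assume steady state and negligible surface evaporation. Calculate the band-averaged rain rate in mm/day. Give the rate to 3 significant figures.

R ≈ 1220 mm/day

Column moisture flux per unit crosswind length is F = V × PW.
Inflow: F_in = 16.8 × 53 = 890.4 mm·m/s
Outflow: F_out = 16.8 × 15 = 252 mm·m/s
Steady-state rate R = (F_in − F_out)/L = (890.4 − 252) / 45100 m = 1.416e-02 mm/s.
R = 1.416e-02 × 3600 × 24 = 1220 mm/day.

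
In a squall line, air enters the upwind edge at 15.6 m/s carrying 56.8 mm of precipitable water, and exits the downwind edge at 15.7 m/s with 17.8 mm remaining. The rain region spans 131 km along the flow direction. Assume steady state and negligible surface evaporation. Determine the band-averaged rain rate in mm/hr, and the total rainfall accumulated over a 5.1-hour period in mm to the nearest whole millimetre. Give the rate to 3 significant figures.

R ≈ 16.7 mm/hr; total ≈ 85 mm

Column moisture flux per unit crosswind length is F = V × PW.
Inflow: F_in = 15.6 × 56.8 = 886.08 mm·m/s
Outflow: F_out = 15.7 × 17.8 = 279.46 mm·m/s
Steady-state rate R = (F_in − F_out)/L = (886.08 − 279.46) / 131000 m = 4.631e-03 mm/s.
R = 4.631e-03 × 3600 = 16.7 mm/hr.
Over 5.1 h: total = 16.7 × 5.1 = 85.17 ≈ 85 mm.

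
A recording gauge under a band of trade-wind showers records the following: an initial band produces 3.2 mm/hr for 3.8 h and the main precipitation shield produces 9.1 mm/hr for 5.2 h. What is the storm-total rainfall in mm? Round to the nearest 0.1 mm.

total ≈ 59.5 mm

Total = Σ Rᵢ Δtᵢ = 3.2 × 3.8 + 9.1 × 5.2
      = 12.16 + 47.32 = 59.5 mm.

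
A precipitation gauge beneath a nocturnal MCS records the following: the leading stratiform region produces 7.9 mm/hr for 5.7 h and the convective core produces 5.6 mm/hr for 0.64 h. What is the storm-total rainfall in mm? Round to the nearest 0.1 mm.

total ≈ 48.6 mm

Total = Σ Rᵢ Δtᵢ = 7.9 × 5.7 + 5.6 × 0.64
      = 45.03 + 3.584 = 48.6 mm.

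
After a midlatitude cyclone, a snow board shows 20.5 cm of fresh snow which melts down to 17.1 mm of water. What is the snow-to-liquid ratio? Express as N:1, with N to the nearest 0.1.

ratio ≈ 12.0

Ratio = snow depth / SWE = 205 mm / 17.1 mm = 12.0, i.e. 12.0:1.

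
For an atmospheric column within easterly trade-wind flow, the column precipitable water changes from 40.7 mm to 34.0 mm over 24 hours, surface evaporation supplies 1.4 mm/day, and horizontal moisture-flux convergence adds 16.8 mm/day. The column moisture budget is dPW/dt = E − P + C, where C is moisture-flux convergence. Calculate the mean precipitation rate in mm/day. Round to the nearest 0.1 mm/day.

P ≈ 24.9 mm/day

dPW/dt = (34.0 − 40.7) mm / (24/24 day) = -6.700 mm/day.
P = E + C − dPW/dt = 1.4 + (16.8) − (-6.700) = 24.9 mm/day.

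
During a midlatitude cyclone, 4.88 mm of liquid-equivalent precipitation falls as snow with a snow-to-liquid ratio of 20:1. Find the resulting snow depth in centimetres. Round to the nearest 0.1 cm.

Snow depth = liquid × ratio = 4.88 mm × 20 = 97.6 mm = 9.8 cm.

snow depth ≈ 9.8 cm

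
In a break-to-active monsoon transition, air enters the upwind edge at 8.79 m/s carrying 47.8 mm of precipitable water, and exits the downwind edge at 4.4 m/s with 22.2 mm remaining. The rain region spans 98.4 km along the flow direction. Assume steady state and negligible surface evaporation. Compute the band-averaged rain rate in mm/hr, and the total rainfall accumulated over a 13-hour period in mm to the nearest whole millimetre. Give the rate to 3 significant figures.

Column moisture flux per unit crosswind length is F = V × PW.
Inflow: F_in = 8.79 × 47.8 = 420.162 mm·m/s
Outflow: F_out = 4.4 × 22.2 = 97.68 mm·m/s
Steady-state rate R = (F_in − F_out)/L = (420.162 − 97.68) / 98400 m = 3.277e-03 mm/s.
R = 3.277e-03 × 3600 = 11.8 mm/hr.
Over 13 h: total = 11.8 × 13 = 153.4 ≈ 153 mm.

R ≈ 11.8 mm/hr; total ≈ 153 mm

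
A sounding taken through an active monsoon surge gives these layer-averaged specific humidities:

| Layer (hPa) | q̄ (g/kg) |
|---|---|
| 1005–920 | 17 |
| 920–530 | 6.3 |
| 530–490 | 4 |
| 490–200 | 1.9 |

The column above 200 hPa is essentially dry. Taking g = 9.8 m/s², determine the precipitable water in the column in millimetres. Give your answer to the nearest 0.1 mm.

PW ≈ 47.1 mm

Precipitable water is the column-integrated vapour mass per unit area: PW = (1/g) Σ q̄ Δp, with q in kg/kg and Δp in Pa (1 kg/m² of water = 1 mm).
Layer 1005–920 hPa: Δp = 85 hPa = 8500 Pa, q̄ = 0.017 kg/kg → 0.017 × 8500 / 9.8 = 14.74 mm
Layer 920–530 hPa: Δp = 390 hPa = 39000 Pa, q̄ = 0.0063 kg/kg → 0.0063 × 39000 / 9.8 = 25.07 mm
Layer 530–490 hPa: Δp = 40 hPa = 4000 Pa, q̄ = 0.004 kg/kg → 0.004 × 4000 / 9.8 = 1.63 mm
Layer 490–200 hPa: Δp = 290 hPa = 29000 Pa, q̄ = 0.0019 kg/kg → 0.0019 × 29000 / 9.8 = 5.62 mm
PW = 14.74 + 25.07 + 1.63 + 5.62 = 47.06 ≈ 47.1 mm.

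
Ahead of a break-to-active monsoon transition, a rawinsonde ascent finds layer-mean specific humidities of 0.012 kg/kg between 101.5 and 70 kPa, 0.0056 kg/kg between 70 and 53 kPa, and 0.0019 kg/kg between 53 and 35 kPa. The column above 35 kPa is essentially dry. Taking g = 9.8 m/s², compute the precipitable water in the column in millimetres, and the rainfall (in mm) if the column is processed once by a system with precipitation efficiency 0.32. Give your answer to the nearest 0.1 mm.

Precipitable water is the column-integrated vapour mass per unit area: PW = (1/g) Σ q̄ Δp, with q in kg/kg and Δp in Pa (1 kg/m² of water = 1 mm).
Layer 101.5–70 kPa: Δp = 315 hPa = 31500 Pa, q̄ = 0.012 kg/kg → 0.012 × 31500 / 9.8 = 38.57 mm
Layer 70–53 kPa: Δp = 170 hPa = 17000 Pa, q̄ = 0.0056 kg/kg → 0.0056 × 17000 / 9.8 = 9.71 mm
Layer 53–35 kPa: Δp = 180 hPa = 18000 Pa, q̄ = 0.0019 kg/kg → 0.0019 × 18000 / 9.8 = 3.49 mm
PW = 38.57 + 9.71 + 3.49 = 51.77 ≈ 51.8 mm.
Rainfall = ε × PW = 0.32 × 51.8 = 16.6 mm.

PW ≈ 51.8 mm; rainfall ≈ 16.6 mm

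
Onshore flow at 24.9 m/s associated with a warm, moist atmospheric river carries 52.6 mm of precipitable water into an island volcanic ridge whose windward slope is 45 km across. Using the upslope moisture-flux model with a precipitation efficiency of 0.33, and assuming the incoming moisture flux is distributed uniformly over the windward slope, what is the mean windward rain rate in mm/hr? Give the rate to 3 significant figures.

R ≈ 34.6 mm/hr

Incoming column moisture flux per unit ridge length: F = V × PW = 24.9 × 52.6 = 1309.74 mm·m/s.
Spread over the 45 km slope with efficiency ε = 0.33: R = ε·F/W = 0.33 × 1309.74 / 45000 m = 9.605e-03 mm/s.
R = 9.605e-03 × 3600 = 34.6 mm/hr.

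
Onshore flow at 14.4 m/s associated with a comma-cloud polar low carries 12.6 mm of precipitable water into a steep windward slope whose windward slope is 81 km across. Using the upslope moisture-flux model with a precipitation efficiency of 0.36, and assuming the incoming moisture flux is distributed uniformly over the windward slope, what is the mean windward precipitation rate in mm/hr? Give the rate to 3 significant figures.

R ≈ 2.90 mm/hr

Incoming column moisture flux per unit ridge length: F = V × PW = 14.4 × 12.6 = 181.44 mm·m/s.
Spread over the 81 km slope with efficiency ε = 0.36: R = ε·F/W = 0.36 × 181.44 / 81000 m = 8.064e-04 mm/s.
R = 8.064e-04 × 3600 = 2.90 mm/hr.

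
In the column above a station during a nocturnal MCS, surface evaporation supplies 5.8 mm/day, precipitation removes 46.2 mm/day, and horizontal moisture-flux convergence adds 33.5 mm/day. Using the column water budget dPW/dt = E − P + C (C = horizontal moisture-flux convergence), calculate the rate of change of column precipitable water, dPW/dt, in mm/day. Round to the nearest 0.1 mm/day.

dPW/dt = E − P + C = 5.8 − 46.2 + (33.5) = -6.9 mm/day.

dPW/dt ≈ -6.9 mm/day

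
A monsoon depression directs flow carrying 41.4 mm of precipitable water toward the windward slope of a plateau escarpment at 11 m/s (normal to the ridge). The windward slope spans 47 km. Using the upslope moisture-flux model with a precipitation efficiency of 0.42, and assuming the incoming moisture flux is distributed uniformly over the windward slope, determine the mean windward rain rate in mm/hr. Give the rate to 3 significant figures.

Incoming column moisture flux per unit ridge length: F = V × PW = 11 × 41.4 = 455.4 mm·m/s.
Spread over the 47 km slope with efficiency ε = 0.42: R = ε·F/W = 0.42 × 455.4 / 47000 m = 4.070e-03 mm/s.
R = 4.070e-03 × 3600 = 14.7 mm/hr.

R ≈ 14.7 mm/hr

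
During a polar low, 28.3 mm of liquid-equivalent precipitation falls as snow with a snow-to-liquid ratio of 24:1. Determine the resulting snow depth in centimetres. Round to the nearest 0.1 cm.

Snow depth = liquid × ratio = 28.3 mm × 24 = 679.2 mm = 67.9 cm.

snow depth ≈ 67.9 cm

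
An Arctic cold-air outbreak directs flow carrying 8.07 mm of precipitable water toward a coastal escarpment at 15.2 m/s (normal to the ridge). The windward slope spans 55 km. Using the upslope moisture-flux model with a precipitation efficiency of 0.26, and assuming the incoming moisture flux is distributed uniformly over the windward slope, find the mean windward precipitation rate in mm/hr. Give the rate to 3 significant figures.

R ≈ 2.09 mm/hr

Incoming column moisture flux per unit ridge length: F = V × PW = 15.2 × 8.07 = 122.664 mm·m/s.
Spread over the 55 km slope with efficiency ε = 0.26: R = ε·F/W = 0.26 × 122.664 / 55000 m = 5.799e-04 mm/s.
R = 5.799e-04 × 3600 = 2.09 mm/hr.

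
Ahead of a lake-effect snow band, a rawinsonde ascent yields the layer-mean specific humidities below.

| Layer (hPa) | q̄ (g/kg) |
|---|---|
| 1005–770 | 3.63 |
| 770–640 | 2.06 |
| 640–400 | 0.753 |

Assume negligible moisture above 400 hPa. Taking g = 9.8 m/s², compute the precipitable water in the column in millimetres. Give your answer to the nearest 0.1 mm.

Precipitable water is the column-integrated vapour mass per unit area: PW = (1/g) Σ q̄ Δp, with q in kg/kg and Δp in Pa (1 kg/m² of water = 1 mm).
Layer 1005–770 hPa: Δp = 235 hPa = 23500 Pa, q̄ = 0.00363 kg/kg → 0.00363 × 23500 / 9.8 = 8.70 mm
Layer 770–640 hPa: Δp = 130 hPa = 13000 Pa, q̄ = 0.00206 kg/kg → 0.00206 × 13000 / 9.8 = 2.73 mm
Layer 640–400 hPa: Δp = 240 hPa = 24000 Pa, q̄ = 0.000753 kg/kg → 0.000753 × 24000 / 9.8 = 1.84 mm
PW = 8.70 + 2.73 + 1.84 = 13.27 ≈ 13.3 mm.

PW ≈ 13.3 mm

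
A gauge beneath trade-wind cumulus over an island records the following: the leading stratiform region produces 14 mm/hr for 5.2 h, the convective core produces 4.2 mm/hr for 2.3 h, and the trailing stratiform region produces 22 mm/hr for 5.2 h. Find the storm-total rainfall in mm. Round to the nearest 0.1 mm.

Total = Σ Rᵢ Δtᵢ = 14 × 5.2 + 4.2 × 2.3 + 22 × 5.2
      = 72.8 + 9.66 + 114.4 = 196.9 mm.

total ≈ 196.9 mm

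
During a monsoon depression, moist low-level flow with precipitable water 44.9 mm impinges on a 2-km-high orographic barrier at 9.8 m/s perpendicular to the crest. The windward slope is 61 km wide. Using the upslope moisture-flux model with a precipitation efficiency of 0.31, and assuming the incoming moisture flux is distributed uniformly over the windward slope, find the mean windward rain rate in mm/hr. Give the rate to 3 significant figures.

R ≈ 8.05 mm/hr

Incoming column moisture flux per unit ridge length: F = V × PW = 9.8 × 44.9 = 440.02 mm·m/s.
Spread over the 61 km slope with efficiency ε = 0.31: R = ε·F/W = 0.31 × 440.02 / 61000 m = 2.236e-03 mm/s.
R = 2.236e-03 × 3600 = 8.05 mm/hr.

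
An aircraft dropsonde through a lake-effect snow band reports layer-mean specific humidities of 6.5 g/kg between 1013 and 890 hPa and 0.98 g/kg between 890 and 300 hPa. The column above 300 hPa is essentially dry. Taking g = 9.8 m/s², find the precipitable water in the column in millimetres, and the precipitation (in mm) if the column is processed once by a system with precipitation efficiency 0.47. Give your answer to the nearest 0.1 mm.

PW ≈ 14.1 mm; precipitation ≈ 6.6 mm

Precipitable water is the column-integrated vapour mass per unit area: PW = (1/g) Σ q̄ Δp, with q in kg/kg and Δp in Pa (1 kg/m² of water = 1 mm).
Layer 1013–890 hPa: Δp = 123 hPa = 12300 Pa, q̄ = 0.0065 kg/kg → 0.0065 × 12300 / 9.8 = 8.16 mm
Layer 890–300 hPa: Δp = 590 hPa = 59000 Pa, q̄ = 0.00098 kg/kg → 0.00098 × 59000 / 9.8 = 5.90 mm
PW = 8.16 + 5.90 = 14.06 ≈ 14.1 mm.
Precipitation = ε × PW = 0.47 × 14.1 = 6.6 mm.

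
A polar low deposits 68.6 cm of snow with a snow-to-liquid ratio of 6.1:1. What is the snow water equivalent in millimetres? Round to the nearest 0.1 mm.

SWE ≈ 112.5 mm

SWE = snow depth / ratio = 68.6 cm / 6.1 = 11.246 cm = 112.5 mm.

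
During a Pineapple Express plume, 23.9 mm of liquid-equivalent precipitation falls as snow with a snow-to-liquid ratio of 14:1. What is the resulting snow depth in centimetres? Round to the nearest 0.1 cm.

Snow depth = liquid × ratio = 23.9 mm × 14 = 334.6 mm = 33.5 cm.

snow depth ≈ 33.5 cm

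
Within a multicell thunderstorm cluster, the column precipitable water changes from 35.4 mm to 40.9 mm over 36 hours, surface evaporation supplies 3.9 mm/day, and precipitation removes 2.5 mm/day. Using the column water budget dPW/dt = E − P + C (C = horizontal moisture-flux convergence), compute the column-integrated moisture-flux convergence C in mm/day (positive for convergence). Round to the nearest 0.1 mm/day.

dPW/dt = (40.9 − 35.4) mm / (36/24 day) = +3.667 mm/day.
C = dPW/dt − E + P = (+3.667) − 3.9 + 2.5 = 2.3 mm/day.

C ≈ 2.3 mm/day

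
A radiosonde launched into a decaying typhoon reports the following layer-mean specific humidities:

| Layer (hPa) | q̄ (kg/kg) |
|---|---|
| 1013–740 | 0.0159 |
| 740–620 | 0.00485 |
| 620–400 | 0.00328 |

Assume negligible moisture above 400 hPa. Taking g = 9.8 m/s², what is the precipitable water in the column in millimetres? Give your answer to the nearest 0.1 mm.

Precipitable water is the column-integrated vapour mass per unit area: PW = (1/g) Σ q̄ Δp, with q in kg/kg and Δp in Pa (1 kg/m² of water = 1 mm).
Layer 1013–740 hPa: Δp = 273 hPa = 27300 Pa, q̄ = 0.0159 kg/kg → 0.0159 × 27300 / 9.8 = 44.29 mm
Layer 740–620 hPa: Δp = 120 hPa = 12000 Pa, q̄ = 0.00485 kg/kg → 0.00485 × 12000 / 9.8 = 5.94 mm
Layer 620–400 hPa: Δp = 220 hPa = 22000 Pa, q̄ = 0.00328 kg/kg → 0.00328 × 22000 / 9.8 = 7.36 mm
PW = 44.29 + 5.94 + 7.36 = 57.59 ≈ 57.6 mm.

PW ≈ 57.6 mm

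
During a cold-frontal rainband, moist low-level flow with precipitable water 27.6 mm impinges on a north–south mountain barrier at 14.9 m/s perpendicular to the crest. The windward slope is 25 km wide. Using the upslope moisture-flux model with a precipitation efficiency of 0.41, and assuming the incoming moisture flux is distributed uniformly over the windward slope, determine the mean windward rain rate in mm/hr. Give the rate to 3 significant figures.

R ≈ 24.3 mm/hr

Incoming column moisture flux per unit ridge length: F = V × PW = 14.9 × 27.6 = 411.24 mm·m/s.
Spread over the 25 km slope with efficiency ε = 0.41: R = ε·F/W = 0.41 × 411.24 / 25000 m = 6.744e-03 mm/s.
R = 6.744e-03 × 3600 = 24.3 mm/hr.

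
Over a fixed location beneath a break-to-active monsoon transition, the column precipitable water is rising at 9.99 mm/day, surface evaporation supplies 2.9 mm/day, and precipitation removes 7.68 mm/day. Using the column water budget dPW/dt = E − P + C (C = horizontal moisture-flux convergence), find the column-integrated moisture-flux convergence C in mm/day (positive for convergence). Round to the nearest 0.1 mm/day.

C ≈ 14.8 mm/day

dPW/dt = +9.99 mm/day.
C = dPW/dt − E + P = (+9.99) − 2.9 + 7.68 = 14.8 mm/day.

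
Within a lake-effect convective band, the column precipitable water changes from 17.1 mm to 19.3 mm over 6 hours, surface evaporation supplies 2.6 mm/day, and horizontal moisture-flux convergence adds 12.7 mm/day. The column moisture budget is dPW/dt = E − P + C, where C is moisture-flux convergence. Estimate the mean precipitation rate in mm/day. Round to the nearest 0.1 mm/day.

dPW/dt = (19.3 − 17.1) mm / (6/24 day) = +8.800 mm/day.
P = E + C − dPW/dt = 2.6 + (12.7) − (+8.800) = 6.5 mm/day.

P ≈ 6.5 mm/day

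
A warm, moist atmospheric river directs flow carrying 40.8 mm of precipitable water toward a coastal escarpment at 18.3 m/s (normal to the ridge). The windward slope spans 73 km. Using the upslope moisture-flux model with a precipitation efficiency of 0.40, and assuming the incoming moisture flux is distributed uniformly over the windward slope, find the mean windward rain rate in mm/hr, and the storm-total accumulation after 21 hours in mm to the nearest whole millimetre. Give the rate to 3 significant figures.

R ≈ 14.7 mm/hr; total ≈ 309 mm

Incoming column moisture flux per unit ridge length: F = V × PW = 18.3 × 40.8 = 746.64 mm·m/s.
Spread over the 73 km slope with efficiency ε = 0.40: R = ε·F/W = 0.40 × 746.64 / 73000 m = 4.091e-03 mm/s.
R = 4.091e-03 × 3600 = 14.7 mm/hr.
Over 21 h: total = 14.7 × 21 = 308.7 ≈ 309 mm.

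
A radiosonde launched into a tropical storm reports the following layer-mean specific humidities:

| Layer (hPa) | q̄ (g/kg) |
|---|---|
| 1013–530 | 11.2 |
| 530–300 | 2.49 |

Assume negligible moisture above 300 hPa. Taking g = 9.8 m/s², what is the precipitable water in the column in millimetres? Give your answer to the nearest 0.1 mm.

PW ≈ 61.0 mm

Precipitable water is the column-integrated vapour mass per unit area: PW = (1/g) Σ q̄ Δp, with q in kg/kg and Δp in Pa (1 kg/m² of water = 1 mm).
Layer 1013–530 hPa: Δp = 483 hPa = 48300 Pa, q̄ = 0.0112 kg/kg → 0.0112 × 48300 / 9.8 = 55.20 mm
Layer 530–300 hPa: Δp = 230 hPa = 23000 Pa, q̄ = 0.00249 kg/kg → 0.00249 × 23000 / 9.8 = 5.84 mm
PW = 55.20 + 5.84 = 61.04 ≈ 61.0 mm.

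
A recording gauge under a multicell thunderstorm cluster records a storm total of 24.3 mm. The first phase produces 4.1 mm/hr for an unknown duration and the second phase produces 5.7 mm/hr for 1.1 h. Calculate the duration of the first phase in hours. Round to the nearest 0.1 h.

duration ≈ 4.4 h

Known phases: 5.7 × 1.1 = 6.27 mm.
Remaining depth = 24.3 − 6.27 = 18.03 mm.
Duration = 18.03 / 4.1 = 4.4 h.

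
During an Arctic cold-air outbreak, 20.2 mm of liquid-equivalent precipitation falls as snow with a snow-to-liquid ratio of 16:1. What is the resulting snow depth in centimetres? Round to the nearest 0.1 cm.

Snow depth = liquid × ratio = 20.2 mm × 16 = 323.2 mm = 32.3 cm.

snow depth ≈ 32.3 cm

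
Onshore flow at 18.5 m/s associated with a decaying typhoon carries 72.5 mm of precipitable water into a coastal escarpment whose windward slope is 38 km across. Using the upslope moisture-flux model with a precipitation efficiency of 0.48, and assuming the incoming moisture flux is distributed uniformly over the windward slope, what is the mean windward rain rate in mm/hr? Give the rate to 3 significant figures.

R ≈ 61.0 mm/hr

Incoming column moisture flux per unit ridge length: F = V × PW = 18.5 × 72.5 = 1341.25 mm·m/s.
Spread over the 38 km slope with efficiency ε = 0.48: R = ε·F/W = 0.48 × 1341.25 / 38000 m = 1.694e-02 mm/s.
R = 1.694e-02 × 3600 = 61.0 mm/hr.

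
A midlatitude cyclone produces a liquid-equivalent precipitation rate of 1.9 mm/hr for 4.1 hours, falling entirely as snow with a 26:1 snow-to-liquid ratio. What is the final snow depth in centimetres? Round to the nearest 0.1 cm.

snow depth ≈ 20.3 cm

Liquid-equivalent depth = 1.9 × 4.1 = 7.79 mm.
Snow depth = 7.79 mm × 26 = 202.54 mm = 20.3 cm.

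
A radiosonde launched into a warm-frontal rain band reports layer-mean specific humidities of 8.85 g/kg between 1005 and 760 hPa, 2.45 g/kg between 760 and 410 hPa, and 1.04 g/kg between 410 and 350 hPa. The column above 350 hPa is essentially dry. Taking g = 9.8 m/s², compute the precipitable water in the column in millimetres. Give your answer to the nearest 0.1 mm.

PW ≈ 31.5 mm

Precipitable water is the column-integrated vapour mass per unit area: PW = (1/g) Σ q̄ Δp, with q in kg/kg and Δp in Pa (1 kg/m² of water = 1 mm).
Layer 1005–760 hPa: Δp = 245 hPa = 24500 Pa, q̄ = 0.00885 kg/kg → 0.00885 × 24500 / 9.8 = 22.12 mm
Layer 760–410 hPa: Δp = 350 hPa = 35000 Pa, q̄ = 0.00245 kg/kg → 0.00245 × 35000 / 9.8 = 8.75 mm
Layer 410–350 hPa: Δp = 60 hPa = 6000 Pa, q̄ = 0.00104 kg/kg → 0.00104 × 6000 / 9.8 = 0.64 mm
PW = 22.12 + 8.75 + 0.64 = 31.51 ≈ 31.5 mm.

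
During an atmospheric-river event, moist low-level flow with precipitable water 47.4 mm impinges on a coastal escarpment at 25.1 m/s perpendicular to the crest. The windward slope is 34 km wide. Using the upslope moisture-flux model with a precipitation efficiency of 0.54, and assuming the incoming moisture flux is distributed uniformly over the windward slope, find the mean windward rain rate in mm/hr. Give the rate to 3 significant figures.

Incoming column moisture flux per unit ridge length: F = V × PW = 25.1 × 47.4 = 1189.74 mm·m/s.
Spread over the 34 km slope with efficiency ε = 0.54: R = ε·F/W = 0.54 × 1189.74 / 34000 m = 1.890e-02 mm/s.
R = 1.890e-02 × 3600 = 68.0 mm/hr.

R ≈ 68.0 mm/hr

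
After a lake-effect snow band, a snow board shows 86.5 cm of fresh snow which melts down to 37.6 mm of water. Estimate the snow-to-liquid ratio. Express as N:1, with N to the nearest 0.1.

Ratio = snow depth / SWE = 865 mm / 37.6 mm = 23.0, i.e. 23.0:1.

ratio ≈ 23.0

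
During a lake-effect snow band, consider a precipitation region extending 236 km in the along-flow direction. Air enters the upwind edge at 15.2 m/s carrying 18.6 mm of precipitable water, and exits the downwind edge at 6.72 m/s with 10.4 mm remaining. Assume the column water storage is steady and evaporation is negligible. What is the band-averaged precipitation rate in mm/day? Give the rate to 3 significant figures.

Column moisture flux per unit crosswind length is F = V × PW.
Inflow: F_in = 15.2 × 18.6 = 282.72 mm·m/s
Outflow: F_out = 6.72 × 10.4 = 69.888 mm·m/s
Steady-state rate R = (F_in − F_out)/L = (282.72 − 69.888) / 236000 m = 9.018e-04 mm/s.
R = 9.018e-04 × 3600 × 24 = 77.9 mm/day.

R ≈ 77.9 mm/day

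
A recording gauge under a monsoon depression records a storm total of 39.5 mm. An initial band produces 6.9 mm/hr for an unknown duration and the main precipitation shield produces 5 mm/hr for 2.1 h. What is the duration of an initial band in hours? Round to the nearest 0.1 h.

duration ≈ 4.2 h

Known phases: 5 × 2.1 = 10.5 mm.
Remaining depth = 39.5 − 10.5 = 29 mm.
Duration = 29 / 6.9 = 4.2 h.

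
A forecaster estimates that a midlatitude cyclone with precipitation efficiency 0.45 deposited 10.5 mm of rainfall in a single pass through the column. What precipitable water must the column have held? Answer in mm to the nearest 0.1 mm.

PW ≈ 23.3 mm

PW = rainfall / ε = 10.5 / 0.45 = 23.3 mm.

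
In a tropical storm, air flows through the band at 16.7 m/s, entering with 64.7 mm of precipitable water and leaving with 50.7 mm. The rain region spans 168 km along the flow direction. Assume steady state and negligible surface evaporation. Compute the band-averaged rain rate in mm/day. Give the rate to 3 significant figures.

R ≈ 120 mm/day

Column moisture flux per unit crosswind length is F = V × PW.
Inflow: F_in = 16.7 × 64.7 = 1080.49 mm·m/s
Outflow: F_out = 16.7 × 50.7 = 846.69 mm·m/s
Steady-state rate R = (F_in − F_out)/L = (1080.49 − 846.69) / 168000 m = 1.392e-03 mm/s.
R = 1.392e-03 × 3600 × 24 = 120 mm/day.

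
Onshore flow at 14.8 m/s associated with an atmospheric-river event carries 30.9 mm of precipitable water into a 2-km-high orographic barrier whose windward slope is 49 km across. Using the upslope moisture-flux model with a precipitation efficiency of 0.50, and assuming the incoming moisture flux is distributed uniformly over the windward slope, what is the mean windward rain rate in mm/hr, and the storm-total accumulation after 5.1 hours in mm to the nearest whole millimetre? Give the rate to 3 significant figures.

R ≈ 16.8 mm/hr; total ≈ 86 mm

Incoming column moisture flux per unit ridge length: F = V × PW = 14.8 × 30.9 = 457.32 mm·m/s.
Spread over the 49 km slope with efficiency ε = 0.50: R = ε·F/W = 0.50 × 457.32 / 49000 m = 4.667e-03 mm/s.
R = 4.667e-03 × 3600 = 16.8 mm/hr.
Over 5.1 h: total = 16.8 × 5.1 = 85.68 ≈ 86 mm.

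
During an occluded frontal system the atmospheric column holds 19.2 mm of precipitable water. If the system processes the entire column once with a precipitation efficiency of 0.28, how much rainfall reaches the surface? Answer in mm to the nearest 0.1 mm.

Rainfall = ε × PW = 0.28 × 19.2 = 5.4 mm.

rainfall ≈ 5.4 mm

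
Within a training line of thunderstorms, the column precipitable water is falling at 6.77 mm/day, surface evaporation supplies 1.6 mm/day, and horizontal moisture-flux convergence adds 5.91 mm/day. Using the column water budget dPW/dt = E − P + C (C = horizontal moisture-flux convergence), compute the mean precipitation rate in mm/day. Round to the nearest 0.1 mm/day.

P ≈ 14.3 mm/day

dPW/dt = -6.77 mm/day.
P = E + C − dPW/dt = 1.6 + (5.91) − (-6.77) = 14.3 mm/day.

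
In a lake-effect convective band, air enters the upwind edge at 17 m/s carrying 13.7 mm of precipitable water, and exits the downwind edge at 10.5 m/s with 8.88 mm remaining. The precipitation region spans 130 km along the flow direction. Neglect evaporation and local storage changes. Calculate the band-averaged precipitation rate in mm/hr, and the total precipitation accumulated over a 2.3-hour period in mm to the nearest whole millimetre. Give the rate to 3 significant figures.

R ≈ 3.87 mm/hr; total ≈ 9 mm

Column moisture flux per unit crosswind length is F = V × PW.
Inflow: F_in = 17 × 13.7 = 232.9 mm·m/s
Outflow: F_out = 10.5 × 8.88 = 93.24 mm·m/s
Steady-state rate R = (F_in − F_out)/L = (232.9 − 93.24) / 130000 m = 1.074e-03 mm/s.
R = 1.074e-03 × 3600 = 3.87 mm/hr.
Over 2.3 h: total = 3.87 × 2.3 = 8.901 ≈ 9 mm.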